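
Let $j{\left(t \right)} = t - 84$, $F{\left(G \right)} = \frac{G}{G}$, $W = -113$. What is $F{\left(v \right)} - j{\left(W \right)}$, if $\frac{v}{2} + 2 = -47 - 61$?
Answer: $198$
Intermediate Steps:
$v = -220$ ($v = -4 + 2 \left(-47 - 61\right) = -4 + 2 \left(-108\right) = -4 - 216 = -220$)
$F{\left(G \right)} = 1$
$j{\left(t \right)} = -84 + t$
$F{\left(v \right)} - j{\left(W \right)} = 1 - \left(-84 - 113\right) = 1 - -197 = 1 + 197 = 198$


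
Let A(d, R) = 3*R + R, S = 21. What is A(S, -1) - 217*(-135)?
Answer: 29291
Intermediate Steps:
A(d, R) = 4*R
A(S, -1) - 217*(-135) = 4*(-1) - 217*(-135) = -4 + 29295 = 29291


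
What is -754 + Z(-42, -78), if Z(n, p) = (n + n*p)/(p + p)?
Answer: -20143/26 ≈ -774.73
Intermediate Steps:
Z(n, p) = (n + n*p)/(2*p) (Z(n, p) = (n + n*p)/((2*p)) = (n + n*p)*(1/(2*p)) = (n + n*p)/(2*p))
-754 + Z(-42, -78) = -754 + (1/2)*(-42)*(1 - 78)/(-78) = -754 + (1/2)*(-42)*(-1/78)*(-77) = -754 - 539/26 = -20143/26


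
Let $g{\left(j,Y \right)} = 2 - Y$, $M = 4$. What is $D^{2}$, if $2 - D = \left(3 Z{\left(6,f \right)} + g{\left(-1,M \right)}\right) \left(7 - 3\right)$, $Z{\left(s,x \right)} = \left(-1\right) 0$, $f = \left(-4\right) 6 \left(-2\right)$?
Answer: $100$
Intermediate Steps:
$f = 48$ ($f = \left(-24\right) \left(-2\right) = 48$)
$Z{\left(s,x \right)} = 0$
$D = 10$ ($D = 2 - \left(3 \cdot 0 + \left(2 - 4\right)\right) \left(7 - 3\right) = 2 - \left(0 + \left(2 - 4\right)\right) 4 = 2 - \left(0 - 2\right) 4 = 2 - \left(-2\right) 4 = 2 - -8 = 2 + 8 = 10$)
$D^{2} = 10^{2} = 100$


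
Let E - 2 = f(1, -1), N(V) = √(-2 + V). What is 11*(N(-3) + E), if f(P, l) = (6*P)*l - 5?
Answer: -99 + 11*I*√5 ≈ -99.0 + 24.597*I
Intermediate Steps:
f(P, l) = -5 + 6*P*l (f(P, l) = 6*P*l - 5 = -5 + 6*P*l)
E = -9 (E = 2 + (-5 + 6*1*(-1)) = 2 + (-5 - 6) = 2 - 11 = -9)
11*(N(-3) + E) = 11*(√(-2 - 3) - 9) = 11*(√(-5) - 9) = 11*(I*√5 - 9) = 11*(-9 + I*√5) = -99 + 11*I*√5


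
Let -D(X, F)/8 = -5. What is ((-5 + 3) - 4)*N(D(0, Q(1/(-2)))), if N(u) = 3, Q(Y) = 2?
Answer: -18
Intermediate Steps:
D(X, F) = 40 (D(X, F) = -8*(-5) = 40)
((-5 + 3) - 4)*N(D(0, Q(1/(-2)))) = ((-5 + 3) - 4)*3 = (-2 - 4)*3 = -6*3 = -18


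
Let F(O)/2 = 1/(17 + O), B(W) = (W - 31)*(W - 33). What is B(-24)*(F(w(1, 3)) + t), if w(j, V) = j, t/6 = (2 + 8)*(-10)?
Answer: -5641955/3 ≈ -1.8807e+6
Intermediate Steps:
t = -600 (t = 6*((2 + 8)*(-10)) = 6*(10*(-10)) = 6*(-100) = -600)
B(W) = (-33 + W)*(-31 + W) (B(W) = (-31 + W)*(-33 + W) = (-33 + W)*(-31 + W))
F(O) = 2/(17 + O)
B(-24)*(F(w(1, 3)) + t) = (1023 + (-24)² - 64*(-24))*(2/(17 + 1) - 600) = (1023 + 576 + 1536)*(2/18 - 600) = 3135*(2*(1/18) - 600) = 3135*(⅑ - 600) = 3135*(-5399/9) = -5641955/3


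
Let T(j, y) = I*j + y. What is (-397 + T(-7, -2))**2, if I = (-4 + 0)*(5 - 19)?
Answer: 625681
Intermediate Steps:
I = 56 (I = -4*(-14) = 56)
T(j, y) = y + 56*j (T(j, y) = 56*j + y = y + 56*j)
(-397 + T(-7, -2))**2 = (-397 + (-2 + 56*(-7)))**2 = (-397 + (-2 - 392))**2 = (-397 - 394)**2 = (-791)**2 = 625681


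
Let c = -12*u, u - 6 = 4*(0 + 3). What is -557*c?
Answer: 120312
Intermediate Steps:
u = 18 (u = 6 + 4*(0 + 3) = 6 + 4*3 = 6 + 12 = 18)
c = -216 (c = -12*18 = -216)
-557*c = -557*(-216) = 120312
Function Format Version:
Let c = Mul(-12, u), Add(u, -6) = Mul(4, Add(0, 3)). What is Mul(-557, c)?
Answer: 120312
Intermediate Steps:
u = 18 (u = Add(6, Mul(4, Add(0, 3))) = Add(6, Mul(4, 3)) = Add(6, 12) = 18)
c = -216 (c = Mul(-12, 18) = -216)
Mul(-557, c) = Mul(-557, -216) = 120312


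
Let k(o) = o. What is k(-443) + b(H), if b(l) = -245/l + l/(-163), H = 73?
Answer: -5316521/11899 ≈ -446.80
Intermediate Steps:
b(l) = -245/l - l/163 (b(l) = -245/l + l*(-1/163) = -245/l - l/163)
k(-443) + b(H) = -443 + (-245/73 - 1/163*73) = -443 + (-245*1/73 - 73/163) = -443 + (-245/73 - 73/163) = -443 - 45264/11899 = -5316521/11899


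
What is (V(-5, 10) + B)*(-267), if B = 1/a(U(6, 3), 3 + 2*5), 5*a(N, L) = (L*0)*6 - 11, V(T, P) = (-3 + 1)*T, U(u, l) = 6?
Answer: -28035/11 ≈ -2548.6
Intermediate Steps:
V(T, P) = -2*T
a(N, L) = -11/5 (a(N, L) = ((L*0)*6 - 11)/5 = (0*6 - 11)/5 = (0 - 11)/5 = (⅕)*(-11) = -11/5)
B = -5/11 (B = 1/(-11/5) = -5/11 ≈ -0.45455)
(V(-5, 10) + B)*(-267) = (-2*(-5) - 5/11)*(-267) = (10 - 5/11)*(-267) = (105/11)*(-267) = -28035/11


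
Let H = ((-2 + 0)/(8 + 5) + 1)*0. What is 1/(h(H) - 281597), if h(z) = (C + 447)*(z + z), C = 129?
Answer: -1/281597 ≈ -3.5512e-6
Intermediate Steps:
H = 0 (H = (-2/13 + 1)*0 = (11/13)*0 = 0)
h(z) = 1152*z (h(z) = (129 + 447)*(z + z) = 576*(2*z) = 1152*z)
1/(h(H) - 281597) = 1/(1152*0 - 281597) = 1/(0 - 281597) = 1/(-281597) = -1/281597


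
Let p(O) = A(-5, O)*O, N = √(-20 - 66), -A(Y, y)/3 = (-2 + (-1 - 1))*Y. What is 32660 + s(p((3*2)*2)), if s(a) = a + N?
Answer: 31940 + I*√86 ≈ 31940.0 + 9.2736*I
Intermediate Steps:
A(Y, y) = 12*Y (A(Y, y) = -3*(-2 + (-1 - 1))*Y = -3*(-2 - 2)*Y = -(-12)*Y = 12*Y)
N = I*√86 (N = √(-86) = I*√86 ≈ 9.2736*I)
p(O) = -60*O (p(O) = (12*(-5))*O = -60*O)
s(a) = a + I*√86
32660 + s(p((3*2)*2)) = 32660 + (-60*3*2*2 + I*√86) = 32660 + (-360*2 + I*√86) = 32660 + (-60*12 + I*√86) = 32660 + (-720 + I*√86) = 31940 + I*√86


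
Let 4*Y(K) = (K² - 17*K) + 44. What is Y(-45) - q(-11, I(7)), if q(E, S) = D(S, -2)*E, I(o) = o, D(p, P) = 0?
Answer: 1417/2 ≈ 708.50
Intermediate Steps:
q(E, S) = 0 (q(E, S) = 0*E = 0)
Y(K) = 11 - 17*K/4 + K²/4 (Y(K) = ((K² - 17*K) + 44)/4 = (44 + K² - 17*K)/4 = 11 - 17*K/4 + K²/4)
Y(-45) - q(-11, I(7)) = (11 - 17/4*(-45) + (¼)*(-45)²) - 1*0 = (11 + 765/4 + (¼)*2025) + 0 = (11 + 765/4 + 2025/4) + 0 = 1417/2 + 0 = 1417/2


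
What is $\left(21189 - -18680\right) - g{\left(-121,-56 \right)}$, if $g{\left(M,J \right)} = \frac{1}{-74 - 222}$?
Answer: $\frac{11801225}{296} \approx 39869.0$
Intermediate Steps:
$g{\left(M,J \right)} = - \frac{1}{296}$ ($g{\left(M,J \right)} = \frac{1}{-296} = - \frac{1}{296}$)
$\left(21189 - -18680\right) - g{\left(-121,-56 \right)} = \left(21189 - -18680\right) - - \frac{1}{296} = \left(21189 + 18680\right) + \frac{1}{296} = 39869 + \frac{1}{296} = \frac{11801225}{296}$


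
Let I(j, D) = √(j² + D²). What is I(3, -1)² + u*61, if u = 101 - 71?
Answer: 1840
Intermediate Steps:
I(j, D) = √(D² + j²)
u = 30
I(3, -1)² + u*61 = (√((-1)² + 3²))² + 30*61 = (√(1 + 9))² + 1830 = (√10)² + 1830 = 10 + 1830 = 1840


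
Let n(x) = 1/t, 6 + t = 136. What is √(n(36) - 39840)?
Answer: I*√673295870/130 ≈ 199.6*I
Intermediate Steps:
t = 130 (t = -6 + 136 = 130)
n(x) = 1/130
√(n(36) - 39840) = √(1/130 - 39840) = √(-5179199/130) = I*√673295870/130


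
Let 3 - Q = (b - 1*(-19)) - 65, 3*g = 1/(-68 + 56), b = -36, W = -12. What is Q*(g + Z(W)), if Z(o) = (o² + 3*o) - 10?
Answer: 299795/36 ≈ 8327.6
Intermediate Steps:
g = -1/36 (g = 1/(3*(-68 + 56)) = (⅓)/(-12) = (⅓)*(-1/12) = -1/36 ≈ -0.027778)
Z(o) = -10 + o² + 3*o
Q = 85 (Q = 3 - ((-36 - 1*(-19)) - 65) = 3 - ((-36 + 19) - 65) = 3 - (-17 - 65) = 3 - 1*(-82) = 3 + 82 = 85)
Q*(g + Z(W)) = 85*(-1/36 + (-10 + (-12)² + 3*(-12))) = 85*(-1/36 + (-10 + 144 - 36)) = 85*(-1/36 + 98) = 85*(3527/36) = 299795/36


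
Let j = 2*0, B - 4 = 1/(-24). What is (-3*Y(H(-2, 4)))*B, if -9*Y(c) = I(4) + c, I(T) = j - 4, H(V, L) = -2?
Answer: -95/12 ≈ -7.9167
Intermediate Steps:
B = 95/24 (B = 4 + 1/(-24) = 4 - 1/24 = 95/24 ≈ 3.9583)
j = 0
I(T) = -4 (I(T) = 0 - 4 = -4)
Y(c) = 4/9 - c/9 (Y(c) = -(-4 + c)/9 = 4/9 - c/9)
(-3*Y(H(-2, 4)))*B = -3*(4/9 - 1/9*(-2))*(95/24) = -3*(4/9 + 2/9)*(95/24) = -3*2/3*(95/24) = -2*95/24 = -95/12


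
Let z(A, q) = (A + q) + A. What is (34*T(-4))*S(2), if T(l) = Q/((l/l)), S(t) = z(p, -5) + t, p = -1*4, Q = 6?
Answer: -2244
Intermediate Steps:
p = -4
z(A, q) = q + 2*A
S(t) = -13 + t (S(t) = (-5 + 2*(-4)) + t = (-5 - 8) + t = -13 + t)
T(l) = 6 (T(l) = 6/((l/l)) = 6/1 = 6*1 = 6)
(34*T(-4))*S(2) = (34*6)*(-13 + 2) = 204*(-11) = -2244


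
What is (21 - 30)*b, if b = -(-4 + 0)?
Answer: -36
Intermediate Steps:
b = 4 (b = -1*(-4) = 4)
(21 - 30)*b = (21 - 30)*4 = -9*4 = -36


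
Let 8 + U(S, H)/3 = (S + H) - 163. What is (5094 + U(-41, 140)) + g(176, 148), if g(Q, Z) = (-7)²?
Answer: 4927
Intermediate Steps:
g(Q, Z) = 49
U(S, H) = -513 + 3*H + 3*S (U(S, H) = -24 + 3*((S + H) - 163) = -24 + 3*((H + S) - 163) = -24 + 3*(-163 + H + S) = -24 + (-489 + 3*H + 3*S) = -513 + 3*H + 3*S)
(5094 + U(-41, 140)) + g(176, 148) = (5094 + (-513 + 3*140 + 3*(-41))) + 49 = (5094 + (-513 + 420 - 123)) + 49 = (5094 - 216) + 49 = 4878 + 49 = 4927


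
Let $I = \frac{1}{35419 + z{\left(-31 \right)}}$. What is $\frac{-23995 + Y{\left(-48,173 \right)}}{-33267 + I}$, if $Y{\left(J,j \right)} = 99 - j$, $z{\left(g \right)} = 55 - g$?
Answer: $\frac{854569845}{1181144834} \approx 0.72351$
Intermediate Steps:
$I = \frac{1}{35505}$ ($I = \frac{1}{35419 + \left(55 - -31\right)} = \frac{1}{35419 + \left(55 + 31\right)} = \frac{1}{35419 + 86} = \frac{1}{35505} \approx 2.8165 \cdot 10^{-5}$)
$\frac{-23995 + Y{\left(-48,173 \right)}}{-33267 + I} = \frac{-23995 + \left(99 - 173\right)}{-33267 + \frac{1}{35505}} = \frac{-23995 + \left(99 - 173\right)}{- \frac{1181144834}{35505}} = \left(-23995 - 74\right) \left(- \frac{35505}{1181144834}\right) = \left(-24069\right) \left(- \frac{35505}{1181144834}\right) = \frac{854569845}{1181144834}$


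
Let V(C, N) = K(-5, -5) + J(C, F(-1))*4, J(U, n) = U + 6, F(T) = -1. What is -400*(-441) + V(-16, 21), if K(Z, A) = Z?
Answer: 176355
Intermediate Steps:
J(U, n) = 6 + U
V(C, N) = 19 + 4*C (V(C, N) = -5 + (6 + C)*4 = -5 + (24 + 4*C) = 19 + 4*C)
-400*(-441) + V(-16, 21) = -400*(-441) + (19 + 4*(-16)) = 176400 + (19 - 64) = 176400 - 45 = 176355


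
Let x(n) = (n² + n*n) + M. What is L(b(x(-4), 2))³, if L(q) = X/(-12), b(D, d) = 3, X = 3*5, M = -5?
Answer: -125/64 ≈ -1.9531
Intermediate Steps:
x(n) = -5 + 2*n² (x(n) = (n² + n*n) - 5 = (n² + n²) - 5 = 2*n² - 5 = -5 + 2*n²)
X = 15
L(q) = -5/4 (L(q) = 15/(-12) = 15*(-1/12) = -5/4)
L(b(x(-4), 2))³ = (-5/4)³ = -125/64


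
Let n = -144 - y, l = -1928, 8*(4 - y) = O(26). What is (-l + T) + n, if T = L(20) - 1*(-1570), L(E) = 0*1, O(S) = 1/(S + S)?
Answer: 1393601/416 ≈ 3350.0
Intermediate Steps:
O(S) = 1/(2*S)
y = 1663/416 (y = 4 - 1/(16*26) = 4 - ⅛*1/52 = 4 - 1/416 = 1663/416 ≈ 3.9976)
L(E) = 0
n = -61567/416 (n = -144 - 1*1663/416 = -144 - 1663/416 = -61567/416 ≈ -148.00)
T = 1570 (T = 0 - 1*(-1570) = 0 + 1570 = 1570)
(-l + T) + n = (-1*(-1928) + 1570) - 61567/416 = (1928 + 1570) - 61567/416 = 3498 - 61567/416 = 1393601/416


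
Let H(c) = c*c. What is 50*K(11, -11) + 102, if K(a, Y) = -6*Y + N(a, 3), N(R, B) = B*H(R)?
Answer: 21552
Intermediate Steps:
H(c) = c²
N(R, B) = B*R²
K(a, Y) = -6*Y + 3*a²
50*K(11, -11) + 102 = 50*(-6*(-11) + 3*11²) + 102 = 50*(66 + 3*121) + 102 = 50*(66 + 363) + 102 = 50*429 + 102 = 21450 + 102 = 21552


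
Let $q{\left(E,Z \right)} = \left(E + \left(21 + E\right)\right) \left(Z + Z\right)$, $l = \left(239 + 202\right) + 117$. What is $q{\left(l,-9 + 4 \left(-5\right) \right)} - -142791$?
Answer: $76845$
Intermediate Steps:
$l = 558$ ($l = 441 + 117 = 558$)
$q{\left(E,Z \right)} = 2 Z \left(21 + 2 E\right)$ ($q{\left(E,Z \right)} = \left(21 + 2 E\right) 2 Z = 2 Z \left(21 + 2 E\right)$)
$q{\left(l,-9 + 4 \left(-5\right) \right)} - -142791 = 2 \left(-9 + 4 \left(-5\right)\right) \left(21 + 2 \cdot 558\right) - -142791 = 2 \left(-9 - 20\right) \left(21 + 1116\right) + 142791 = 2 \left(-29\right) 1137 + 142791 = -65946 + 142791 = 76845$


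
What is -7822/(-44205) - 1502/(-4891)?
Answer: 104653312/216206655 ≈ 0.48404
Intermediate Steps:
-7822/(-44205) - 1502/(-4891) = -7822*(-1/44205) - 1502*(-1/4891) = 7822/44205 + 1502/4891 = 104653312/216206655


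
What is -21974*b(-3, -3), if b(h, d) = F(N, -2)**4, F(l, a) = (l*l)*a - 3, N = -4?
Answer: -32974733750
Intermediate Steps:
F(l, a) = -3 + a*l**2 (F(l, a) = l**2*a - 3 = a*l**2 - 3 = -3 + a*l**2)
b(h, d) = 1500625 (b(h, d) = (-3 - 2*(-4)**2)**4 = (-3 - 2*16)**4 = (-3 - 32)**4 = (-35)**4 = 1500625)
-21974*b(-3, -3) = -21974*1500625 = -32974733750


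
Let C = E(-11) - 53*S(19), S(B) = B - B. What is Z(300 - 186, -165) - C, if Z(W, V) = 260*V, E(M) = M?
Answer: -42889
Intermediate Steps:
S(B) = 0
C = -11 (C = -11 - 53*0 = -11 + 0 = -11)
Z(300 - 186, -165) - C = 260*(-165) - 1*(-11) = -42900 + 11 = -42889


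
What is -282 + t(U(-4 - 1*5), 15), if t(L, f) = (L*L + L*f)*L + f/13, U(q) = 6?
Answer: 6177/13 ≈ 475.15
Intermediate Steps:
t(L, f) = f/13 + L*(L² + L*f) (t(L, f) = (L² + L*f)*L + f*(1/13) = L*(L² + L*f) + f/13 = f/13 + L*(L² + L*f))
-282 + t(U(-4 - 1*5), 15) = -282 + (6³ + (1/13)*15 + 15*6²) = -282 + (216 + 15/13 + 15*36) = -282 + (216 + 15/13 + 540) = -282 + 9843/13 = 6177/13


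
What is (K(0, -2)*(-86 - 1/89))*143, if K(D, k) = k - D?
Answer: 2189330/89 ≈ 24599.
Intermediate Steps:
(K(0, -2)*(-86 - 1/89))*143 = ((-2 - 1*0)*(-86 - 1/89))*143 = ((-2 + 0)*(-86 - 1*1/89))*143 = -2*(-86 - 1/89)*143 = -2*(-7655/89)*143 = (15310/89)*143 = 2189330/89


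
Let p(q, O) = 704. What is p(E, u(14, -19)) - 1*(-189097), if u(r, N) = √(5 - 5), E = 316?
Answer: 189801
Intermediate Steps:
u(r, N) = 0 (u(r, N) = √0 = 0)
p(E, u(14, -19)) - 1*(-189097) = 704 - 1*(-189097) = 704 + 189097 = 189801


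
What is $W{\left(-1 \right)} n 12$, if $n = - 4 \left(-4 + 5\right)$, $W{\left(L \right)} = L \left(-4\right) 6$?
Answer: $-1152$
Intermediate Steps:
$W{\left(L \right)} = - 24 L$ ($W{\left(L \right)} = - 4 L 6 = - 24 L$)
$n = -4$ ($n = \left(-4\right) 1 = -4$)
$W{\left(-1 \right)} n 12 = \left(-24\right) \left(-1\right) \left(-4\right) 12 = 24 \left(-4\right) 12 = \left(-96\right) 12 = -1152$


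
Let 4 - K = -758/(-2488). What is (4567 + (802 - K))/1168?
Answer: 6674439/1452992 ≈ 4.5936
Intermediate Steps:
K = 4597/1244 (K = 4 - (-758)/(-2488) = 4 - (-758)*(-1)/2488 = 4 - 1*379/1244 = 4 - 379/1244 = 4597/1244 ≈ 3.6953)
(4567 + (802 - K))/1168 = (4567 + (802 - 1*4597/1244))/1168 = (4567 + (802 - 4597/1244))*(1/1168) = (4567 + 993091/1244)*(1/1168) = (6674439/1244)*(1/1168) = 6674439/1452992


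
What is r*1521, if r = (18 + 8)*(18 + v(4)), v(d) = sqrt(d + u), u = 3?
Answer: 711828 + 39546*sqrt(7) ≈ 8.1646e+5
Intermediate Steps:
v(d) = sqrt(3 + d) (v(d) = sqrt(d + 3) = sqrt(3 + d))
r = 468 + 26*sqrt(7) (r = (18 + 8)*(18 + sqrt(3 + 4)) = 26*(18 + sqrt(7)) = 468 + 26*sqrt(7) ≈ 536.79)
r*1521 = (468 + 26*sqrt(7))*1521 = 711828 + 39546*sqrt(7)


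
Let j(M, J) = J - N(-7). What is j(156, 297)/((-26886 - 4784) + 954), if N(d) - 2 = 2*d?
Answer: -309/30716 ≈ -0.010060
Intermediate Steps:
N(d) = 2 + 2*d
j(M, J) = 12 + J (j(M, J) = J - (2 + 2*(-7)) = J - (2 - 14) = J - 1*(-12) = J + 12 = 12 + J)
j(156, 297)/((-26886 - 4784) + 954) = (12 + 297)/((-26886 - 4784) + 954) = 309/(-31670 + 954) = 309/(-30716) = 309*(-1/30716) = -309/30716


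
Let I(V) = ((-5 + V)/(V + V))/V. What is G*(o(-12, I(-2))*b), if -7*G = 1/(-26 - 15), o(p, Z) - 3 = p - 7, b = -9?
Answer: 144/287 ≈ 0.50174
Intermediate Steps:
I(V) = (-5 + V)/(2*V²) (I(V) = ((-5 + V)/((2*V)))/V = ((-5 + V)*(1/(2*V)))/V = ((-5 + V)/(2*V))/V = (-5 + V)/(2*V²))
o(p, Z) = -4 + p (o(p, Z) = 3 + (p - 7) = 3 + (-7 + p) = -4 + p)
G = 1/287 (G = -1/(7*(-26 - 15)) = -⅐/(-41) = -⅐*(-1/41) = 1/287 ≈ 0.0034843)
G*(o(-12, I(-2))*b) = ((-4 - 12)*(-9))/287 = (-16*(-9))/287 = (1/287)*144 = 144/287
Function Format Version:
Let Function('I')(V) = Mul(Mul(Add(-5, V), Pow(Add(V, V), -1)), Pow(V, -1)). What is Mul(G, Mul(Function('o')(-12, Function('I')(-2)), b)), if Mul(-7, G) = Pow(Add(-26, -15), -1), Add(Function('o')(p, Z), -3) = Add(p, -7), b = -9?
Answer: Rational(144, 287) ≈ 0.50174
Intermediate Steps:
Function('I')(V) = Mul(Rational(1, 2), Pow(V, -2), Add(-5, V)) (Function('I')(V) = Mul(Mul(Add(-5, V), Pow(Mul(2, V), -1)), Pow(V, -1)) = Mul(Mul(Add(-5, V), Mul(Rational(1, 2), Pow(V, -1))), Pow(V, -1)) = Mul(Mul(Rational(1, 2), Pow(V, -1), Add(-5, V)), Pow(V, -1)) = Mul(Rational(1, 2), Pow(V, -2), Add(-5, V)))
Function('o')(p, Z) = Add(-4, p) (Function('o')(p, Z) = Add(3, Add(p, -7)) = Add(3, Add(-7, p)) = Add(-4, p))
G = Rational(1, 287) (G = Mul(Rational(-1, 7), Pow(Add(-26, -15), -1)) = Mul(Rational(-1, 7), Pow(-41, -1)) = Mul(Rational(-1, 7), Rational(-1, 41)) = Rational(1, 287) ≈ 0.0034843)
Mul(G, Mul(Function('o')(-12, Function('I')(-2)), b)) = Mul(Rational(1, 287), Mul(Add(-4, -12), -9)) = Mul(Rational(1, 287), Mul(-16, -9)) = Mul(Rational(1, 287), 144) = Rational(144, 287)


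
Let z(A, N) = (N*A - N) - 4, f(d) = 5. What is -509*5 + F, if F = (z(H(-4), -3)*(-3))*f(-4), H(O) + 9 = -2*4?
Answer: -3295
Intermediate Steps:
H(O) = -17 (H(O) = -9 - 2*4 = -9 - 8 = -17)
z(A, N) = -4 - N + A*N (z(A, N) = (A*N - N) - 4 = (-N + A*N) - 4 = -4 - N + A*N)
F = -750 (F = ((-4 - 1*(-3) - 17*(-3))*(-3))*5 = ((-4 + 3 + 51)*(-3))*5 = (50*(-3))*5 = -150*5 = -750)
-509*5 + F = -509*5 - 750 = -2545 - 750 = -3295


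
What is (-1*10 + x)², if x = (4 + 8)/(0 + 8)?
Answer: 289/4 ≈ 72.250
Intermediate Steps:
x = 3/2 (x = 12/8 = 12*(⅛) = 3/2 ≈ 1.5000)
(-1*10 + x)² = (-1*10 + 3/2)² = (-10 + 3/2)² = (-17/2)² = 289/4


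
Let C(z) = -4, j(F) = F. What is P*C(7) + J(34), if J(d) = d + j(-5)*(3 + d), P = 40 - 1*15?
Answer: -251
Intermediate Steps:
P = 25 (P = 40 - 15 = 25)
J(d) = -15 - 4*d (J(d) = d - 5*(3 + d) = d + (-15 - 5*d) = -15 - 4*d)
P*C(7) + J(34) = 25*(-4) + (-15 - 4*34) = -100 + (-15 - 136) = -100 - 151 = -251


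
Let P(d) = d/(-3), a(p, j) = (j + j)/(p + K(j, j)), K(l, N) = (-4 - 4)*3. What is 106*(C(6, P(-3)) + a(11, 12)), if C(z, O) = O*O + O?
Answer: 212/13 ≈ 16.308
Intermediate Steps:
K(l, N) = -24 (K(l, N) = -8*3 = -24)
a(p, j) = 2*j/(-24 + p) (a(p, j) = (j + j)/(p - 24) = (2*j)/(-24 + p) = 2*j/(-24 + p))
P(d) = -d/3 (P(d) = d*(-⅓) = -d/3)
C(z, O) = O + O² (C(z, O) = O² + O = O + O²)
106*(C(6, P(-3)) + a(11, 12)) = 106*((-⅓*(-3))*(1 - ⅓*(-3)) + 2*12/(-24 + 11)) = 106*(1*(1 + 1) + 2*12/(-13)) = 106*(1*2 + 2*12*(-1/13)) = 106*(2 - 24/13) = 106*(2/13) = 212/13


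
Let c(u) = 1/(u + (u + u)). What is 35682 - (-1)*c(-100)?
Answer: 10704599/300 ≈ 35682.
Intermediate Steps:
c(u) = 1/(3*u) (c(u) = 1/(u + 2*u) = 1/(3*u))
35682 - (-1)*c(-100) = 35682 - (-1)*(⅓)/(-100) = 35682 - (-1)*(⅓)*(-1/100) = 35682 - (-1)*(-1)/300 = 35682 - 1*1/300 = 35682 - 1/300 = 10704599/300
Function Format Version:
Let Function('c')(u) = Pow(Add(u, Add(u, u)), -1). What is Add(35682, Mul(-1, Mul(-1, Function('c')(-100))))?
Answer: Rational(10704599, 300) ≈ 35682.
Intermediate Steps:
Function('c')(u) = Mul(Rational(1, 3), Pow(u, -1)) (Function('c')(u) = Pow(Add(u, Mul(2, u)), -1) = Pow(Mul(3, u), -1) = Mul(Rational(1, 3), Pow(u, -1)))
Add(35682, Mul(-1, Mul(-1, Function('c')(-100)))) = Add(35682, Mul(-1, Mul(-1, Mul(Rational(1, 3), Pow(-100, -1))))) = Add(35682, Mul(-1, Mul(-1, Mul(Rational(1, 3), Rational(-1, 100))))) = Add(35682, Mul(-1, Mul(-1, Rational(-1, 300)))) = Add(35682, Mul(-1, Rational(1, 300))) = Add(35682, Rational(-1, 300)) = Rational(10704599, 300)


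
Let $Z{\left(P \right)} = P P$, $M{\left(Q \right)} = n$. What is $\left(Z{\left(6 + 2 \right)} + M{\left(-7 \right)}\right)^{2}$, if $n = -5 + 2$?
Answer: $3721$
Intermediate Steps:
$n = -3$
$M{\left(Q \right)} = -3$
$Z{\left(P \right)} = P^{2}$
$\left(Z{\left(6 + 2 \right)} + M{\left(-7 \right)}\right)^{2} = \left(\left(6 + 2\right)^{2} - 3\right)^{2} = \left(8^{2} - 3\right)^{2} = \left(64 - 3\right)^{2} = 61^{2} = 3721$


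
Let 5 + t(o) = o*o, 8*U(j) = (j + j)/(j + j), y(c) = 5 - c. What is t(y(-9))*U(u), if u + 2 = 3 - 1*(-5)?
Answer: 191/8 ≈ 23.875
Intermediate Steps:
u = 6 (u = -2 + (3 - 1*(-5)) = -2 + (3 + 5) = -2 + 8 = 6)
U(j) = 1/8 (U(j) = ((j + j)/(j + j))/8 = ((2*j)/((2*j)))/8 = ((2*j)*(1/(2*j)))/8 = (1/8)*1 = 1/8)
t(o) = -5 + o**2 (t(o) = -5 + o*o = -5 + o**2)
t(y(-9))*U(u) = (-5 + (5 - 1*(-9))**2)*(1/8) = (-5 + (5 + 9)**2)*(1/8) = (-5 + 14**2)*(1/8) = (-5 + 196)*(1/8) = 191*(1/8) = 191/8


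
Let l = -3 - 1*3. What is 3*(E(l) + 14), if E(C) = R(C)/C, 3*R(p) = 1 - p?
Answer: 245/6 ≈ 40.833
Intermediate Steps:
R(p) = ⅓ - p/3 (R(p) = (1 - p)/3 = ⅓ - p/3)
l = -6 (l = -3 - 3 = -6)
E(C) = (⅓ - C/3)/C
3*(E(l) + 14) = 3*((⅓)*(1 - 1*(-6))/(-6) + 14) = 3*((⅓)*(-⅙)*(1 + 6) + 14) = 3*((⅓)*(-⅙)*7 + 14) = 3*(-7/18 + 14) = 3*(245/18) = 245/6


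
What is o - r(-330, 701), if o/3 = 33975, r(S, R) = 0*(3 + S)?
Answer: 101925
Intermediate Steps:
r(S, R) = 0
o = 101925 (o = 3*33975 = 101925)
o - r(-330, 701) = 101925 - 1*0 = 101925 + 0 = 101925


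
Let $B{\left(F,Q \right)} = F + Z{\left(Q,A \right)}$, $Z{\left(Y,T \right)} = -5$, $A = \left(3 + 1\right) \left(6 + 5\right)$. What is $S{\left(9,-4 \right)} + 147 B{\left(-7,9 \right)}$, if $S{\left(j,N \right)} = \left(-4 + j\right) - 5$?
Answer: $-1764$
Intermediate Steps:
$A = 44$ ($A = 4 \cdot 11 = 44$)
$B{\left(F,Q \right)} = -5 + F$ ($B{\left(F,Q \right)} = F - 5 = -5 + F$)
$S{\left(j,N \right)} = -9 + j$
$S{\left(9,-4 \right)} + 147 B{\left(-7,9 \right)} = \left(-9 + 9\right) + 147 \left(-5 - 7\right) = 0 + 147 \left(-12\right) = 0 - 1764 = -1764$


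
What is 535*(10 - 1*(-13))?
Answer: 12305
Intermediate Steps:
535*(10 - 1*(-13)) = 535*(10 + 13) = 535*23 = 12305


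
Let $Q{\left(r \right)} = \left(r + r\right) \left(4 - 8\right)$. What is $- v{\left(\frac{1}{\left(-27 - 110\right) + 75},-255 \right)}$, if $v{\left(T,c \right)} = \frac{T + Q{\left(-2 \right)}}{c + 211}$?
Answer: $\frac{991}{2728} \approx 0.36327$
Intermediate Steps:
$Q{\left(r \right)} = - 8 r$ ($Q{\left(r \right)} = 2 r \left(-4\right) = - 8 r$)
$v{\left(T,c \right)} = \frac{16 + T}{211 + c}$ ($v{\left(T,c \right)} = \frac{T - -16}{c + 211} = \frac{T + 16}{211 + c} = \frac{16 + T}{211 + c}$)
$- v{\left(\frac{1}{\left(-27 - 110\right) + 75},-255 \right)} = - \frac{16 + \frac{1}{\left(-27 - 110\right) + 75}}{211 - 255} = - \frac{16 + \frac{1}{-137 + 75}}{-44} = - \frac{\left(-1\right) \left(16 + \frac{1}{-62}\right)}{44} = - \frac{\left(-1\right) \left(16 - \frac{1}{62}\right)}{44} = - \frac{\left(-1\right) 991}{44 \cdot 62} = \left(-1\right) \left(- \frac{991}{2728}\right) = \frac{991}{2728}$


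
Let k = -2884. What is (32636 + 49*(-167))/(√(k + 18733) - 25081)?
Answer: -613305693/629040712 - 73359*√1761/629040712 ≈ -0.97988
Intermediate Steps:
(32636 + 49*(-167))/(√(k + 18733) - 25081) = (32636 + 49*(-167))/(√(-2884 + 18733) - 25081) = (32636 - 8183)/(√15849 - 25081) = 24453/(3*√1761 - 25081) = 24453/(-25081 + 3*√1761)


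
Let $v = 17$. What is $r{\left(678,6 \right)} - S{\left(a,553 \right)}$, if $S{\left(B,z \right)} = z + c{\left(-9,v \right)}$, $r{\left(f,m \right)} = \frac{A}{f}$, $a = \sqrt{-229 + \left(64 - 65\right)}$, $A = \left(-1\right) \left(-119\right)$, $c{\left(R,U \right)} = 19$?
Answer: $- \frac{387697}{678} \approx -571.82$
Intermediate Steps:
$A = 119$
$a = i \sqrt{230}$ ($a = \sqrt{-229 - 1} = \sqrt{-230} = i \sqrt{230} \approx 15.166 i$)
$r{\left(f,m \right)} = \frac{119}{f}$
$S{\left(B,z \right)} = 19 + z$ ($S{\left(B,z \right)} = z + 19 = 19 + z$)
$r{\left(678,6 \right)} - S{\left(a,553 \right)} = \frac{119}{678} - \left(19 + 553\right) = 119 \cdot \frac{1}{678} - 572 = \frac{119}{678} - 572 = - \frac{387697}{678}$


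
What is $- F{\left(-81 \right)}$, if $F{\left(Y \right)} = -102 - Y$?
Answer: $21$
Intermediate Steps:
$- F{\left(-81 \right)} = - (-102 - -81) = - (-102 + 81) = \left(-1\right) \left(-21\right) = 21$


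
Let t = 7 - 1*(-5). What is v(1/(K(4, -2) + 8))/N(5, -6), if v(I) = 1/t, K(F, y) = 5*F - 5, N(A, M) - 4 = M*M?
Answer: 1/480 ≈ 0.0020833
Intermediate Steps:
N(A, M) = 4 + M² (N(A, M) = 4 + M*M = 4 + M²)
K(F, y) = -5 + 5*F
t = 12 (t = 7 + 5 = 12)
v(I) = 1/12
v(1/(K(4, -2) + 8))/N(5, -6) = 1/(12*(4 + (-6)²)) = 1/(12*(4 + 36)) = (1/12)/40 = (1/12)*(1/40) = 1/480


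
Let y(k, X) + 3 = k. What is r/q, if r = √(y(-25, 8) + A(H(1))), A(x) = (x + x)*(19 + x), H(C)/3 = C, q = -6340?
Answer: -√26/3170 ≈ -0.0016085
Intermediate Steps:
y(k, X) = -3 + k
H(C) = 3*C
A(x) = 2*x*(19 + x) (A(x) = (2*x)*(19 + x) = 2*x*(19 + x))
r = 2*√26 (r = √((-3 - 25) + 2*(3*1)*(19 + 3*1)) = √(-28 + 2*3*(19 + 3)) = √(-28 + 2*3*22) = √(-28 + 132) = √104 = 2*√26 ≈ 10.198)
r/q = (2*√26)/(-6340) = (2*√26)*(-1/6340) = -√26/3170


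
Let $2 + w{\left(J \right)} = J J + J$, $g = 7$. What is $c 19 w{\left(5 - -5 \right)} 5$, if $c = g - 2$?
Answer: $51300$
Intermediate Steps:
$c = 5$ ($c = 7 - 2 = 5$)
$w{\left(J \right)} = -2 + J + J^{2}$ ($w{\left(J \right)} = -2 + \left(J J + J\right) = -2 + \left(J^{2} + J\right) = -2 + \left(J + J^{2}\right) = -2 + J + J^{2}$)
$c 19 w{\left(5 - -5 \right)} 5 = 5 \cdot 19 \left(-2 + \left(5 - -5\right) + \left(5 - -5\right)^{2}\right) 5 = 95 \left(-2 + \left(5 + 5\right) + \left(5 + 5\right)^{2}\right) 5 = 95 \left(-2 + 10 + 10^{2}\right) 5 = 95 \left(-2 + 10 + 100\right) 5 = 95 \cdot 108 \cdot 5 = 95 \cdot 540 = 51300$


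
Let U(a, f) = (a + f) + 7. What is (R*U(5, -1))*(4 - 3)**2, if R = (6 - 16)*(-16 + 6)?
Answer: 1100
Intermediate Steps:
R = 100 (R = -10*(-10) = 100)
U(a, f) = 7 + a + f
(R*U(5, -1))*(4 - 3)**2 = (100*(7 + 5 - 1))*(4 - 3)**2 = (100*11)*1**2 = 1100*1 = 1100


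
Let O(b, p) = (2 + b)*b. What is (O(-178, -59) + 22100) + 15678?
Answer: 69106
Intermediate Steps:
O(b, p) = b*(2 + b)
(O(-178, -59) + 22100) + 15678 = (-178*(2 - 178) + 22100) + 15678 = (-178*(-176) + 22100) + 15678 = (31328 + 22100) + 15678 = 53428 + 15678 = 69106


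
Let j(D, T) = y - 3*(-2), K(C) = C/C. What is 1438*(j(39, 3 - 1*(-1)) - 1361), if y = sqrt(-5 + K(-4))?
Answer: -1948490 + 2876*I ≈ -1.9485e+6 + 2876.0*I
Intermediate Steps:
K(C) = 1
y = 2*I (y = sqrt(-5 + 1) = sqrt(-4) = 2*I ≈ 2.0*I)
j(D, T) = 6 + 2*I (j(D, T) = 2*I - 3*(-2) = 2*I + 6 = 6 + 2*I)
1438*(j(39, 3 - 1*(-1)) - 1361) = 1438*((6 + 2*I) - 1361) = 1438*(-1355 + 2*I) = -1948490 + 2876*I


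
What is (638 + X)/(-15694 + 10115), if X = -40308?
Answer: 39670/5579 ≈ 7.1106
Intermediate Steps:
(638 + X)/(-15694 + 10115) = (638 - 40308)/(-15694 + 10115) = -39670/(-5579) = -39670*(-1/5579) = 39670/5579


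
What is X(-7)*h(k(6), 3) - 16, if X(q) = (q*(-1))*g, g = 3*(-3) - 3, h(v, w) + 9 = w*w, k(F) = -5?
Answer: -16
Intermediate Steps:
h(v, w) = -9 + w² (h(v, w) = -9 + w*w = -9 + w²)
g = -12 (g = -9 - 3 = -12)
X(q) = 12*q (X(q) = (q*(-1))*(-12) = -q*(-12) = 12*q)
X(-7)*h(k(6), 3) - 16 = (12*(-7))*(-9 + 3²) - 16 = -84*(-9 + 9) - 16 = -84*0 - 16 = 0 - 16 = -16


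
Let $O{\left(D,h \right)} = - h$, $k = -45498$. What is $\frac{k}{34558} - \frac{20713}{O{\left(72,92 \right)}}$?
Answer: $\frac{355807019}{1589668} \approx 223.82$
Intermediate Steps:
$\frac{k}{34558} - \frac{20713}{O{\left(72,92 \right)}} = - \frac{45498}{34558} - \frac{20713}{\left(-1\right) 92} = \left(-45498\right) \frac{1}{34558} - \frac{20713}{-92} = - \frac{22749}{17279} - - \frac{20713}{92} = - \frac{22749}{17279} + \frac{20713}{92} = \frac{355807019}{1589668}$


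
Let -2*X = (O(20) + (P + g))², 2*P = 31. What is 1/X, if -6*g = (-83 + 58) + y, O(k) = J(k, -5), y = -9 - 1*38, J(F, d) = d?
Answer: -8/2025 ≈ -0.0039506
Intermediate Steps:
P = 31/2 (P = (½)*31 = 31/2 ≈ 15.500)
y = -47 (y = -9 - 38 = -47)
O(k) = -5
g = 12 (g = -((-83 + 58) - 47)/6 = -(-25 - 47)/6 = -⅙*(-72) = 12)
X = -2025/8 (X = -(-5 + (31/2 + 12))²/2 = -(-5 + 55/2)²/2 = -(45/2)²/2 = -½*2025/4 = -2025/8 ≈ -253.13)
1/X = 1/(-2025/8) = -8/2025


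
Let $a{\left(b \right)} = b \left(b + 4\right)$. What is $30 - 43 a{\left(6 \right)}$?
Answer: $-2550$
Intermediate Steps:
$a{\left(b \right)} = b \left(4 + b\right)$
$30 - 43 a{\left(6 \right)} = 30 - 43 \cdot 6 \left(4 + 6\right) = 30 - 43 \cdot 6 \cdot 10 = 30 - 2580 = -2550$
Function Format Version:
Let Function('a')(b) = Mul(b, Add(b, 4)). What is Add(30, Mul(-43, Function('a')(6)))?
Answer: -2550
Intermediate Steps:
Function('a')(b) = Mul(b, Add(4, b))
Add(30, Mul(-43, Function('a')(6))) = Add(30, Mul(-43, Mul(6, Add(4, 6)))) = Add(30, Mul(-43, Mul(6, 10))) = Add(30, Mul(-43, 60)) = Add(30, -2580) = -2550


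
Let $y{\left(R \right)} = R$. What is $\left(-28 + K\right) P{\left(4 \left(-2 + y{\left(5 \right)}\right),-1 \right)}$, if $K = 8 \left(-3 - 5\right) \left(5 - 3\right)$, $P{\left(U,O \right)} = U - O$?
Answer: $-2028$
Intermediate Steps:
$K = -128$ ($K = 8 \left(\left(-8\right) 2\right) = 8 \left(-16\right) = -128$)
$\left(-28 + K\right) P{\left(4 \left(-2 + y{\left(5 \right)}\right),-1 \right)} = \left(-28 - 128\right) \left(4 \left(-2 + 5\right) - -1\right) = - 156 \left(4 \cdot 3 + 1\right) = - 156 \left(12 + 1\right) = \left(-156\right) 13 = -2028$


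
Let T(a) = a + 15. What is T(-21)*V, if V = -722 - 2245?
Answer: 17802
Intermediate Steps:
T(a) = 15 + a
V = -2967
T(-21)*V = (15 - 21)*(-2967) = -6*(-2967) = 17802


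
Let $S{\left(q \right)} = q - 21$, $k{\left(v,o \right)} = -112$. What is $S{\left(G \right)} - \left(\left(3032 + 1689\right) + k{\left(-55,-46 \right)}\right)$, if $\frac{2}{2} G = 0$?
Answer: $-4630$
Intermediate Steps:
$G = 0$
$S{\left(q \right)} = -21 + q$ ($S{\left(q \right)} = q - 21 = -21 + q$)
$S{\left(G \right)} - \left(\left(3032 + 1689\right) + k{\left(-55,-46 \right)}\right) = \left(-21 + 0\right) - \left(\left(3032 + 1689\right) - 112\right) = -21 - \left(4721 - 112\right) = -21 - 4609 = -4630$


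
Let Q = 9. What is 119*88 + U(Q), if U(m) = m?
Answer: 10481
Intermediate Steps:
119*88 + U(Q) = 119*88 + 9 = 10472 + 9 = 10481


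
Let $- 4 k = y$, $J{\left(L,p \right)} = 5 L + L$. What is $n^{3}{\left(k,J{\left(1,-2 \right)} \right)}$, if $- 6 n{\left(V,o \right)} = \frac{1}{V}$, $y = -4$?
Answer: $- \frac{1}{216} \approx -0.0046296$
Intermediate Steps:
$J{\left(L,p \right)} = 6 L$
$k = 1$ ($k = \left(- \frac{1}{4}\right) \left(-4\right) = 1$)
$n{\left(V,o \right)} = - \frac{1}{6 V}$
$n^{3}{\left(k,J{\left(1,-2 \right)} \right)} = \left(- \frac{1}{6 \cdot 1}\right)^{3} = \left(\left(- \frac{1}{6}\right) 1\right)^{3} = \left(- \frac{1}{6}\right)^{3} = - \frac{1}{216}$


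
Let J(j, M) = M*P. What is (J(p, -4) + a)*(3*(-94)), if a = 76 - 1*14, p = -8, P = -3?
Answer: -20868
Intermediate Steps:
a = 62 (a = 76 - 14 = 62)
J(j, M) = -3*M (J(j, M) = M*(-3) = -3*M)
(J(p, -4) + a)*(3*(-94)) = (-3*(-4) + 62)*(3*(-94)) = (12 + 62)*(-282) = 74*(-282) = -20868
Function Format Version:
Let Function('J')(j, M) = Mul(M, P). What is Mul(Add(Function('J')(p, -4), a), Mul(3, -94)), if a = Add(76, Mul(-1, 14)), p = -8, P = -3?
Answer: -20868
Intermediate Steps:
a = 62 (a = Add(76, -14) = 62)
Function('J')(j, M) = Mul(-3, M) (Function('J')(j, M) = Mul(M, -3) = Mul(-3, M))
Mul(Add(Function('J')(p, -4), a), Mul(3, -94)) = Mul(Add(Mul(-3, -4), 62), Mul(3, -94)) = Mul(Add(12, 62), -282) = Mul(74, -282) = -20868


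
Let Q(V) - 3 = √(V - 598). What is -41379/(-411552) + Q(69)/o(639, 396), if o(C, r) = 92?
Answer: 420127/3155232 + I/4 ≈ 0.13315 + 0.25*I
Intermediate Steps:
Q(V) = 3 + √(-598 + V) (Q(V) = 3 + √(V - 598) = 3 + √(-598 + V))
-41379/(-411552) + Q(69)/o(639, 396) = -41379/(-411552) + (3 + √(-598 + 69))/92 = -41379*(-1/411552) + (3 + √(-529))*(1/92) = 13793/137184 + (3 + 23*I)*(1/92) = 13793/137184 + (3/92 + I/4) = 420127/3155232 + I/4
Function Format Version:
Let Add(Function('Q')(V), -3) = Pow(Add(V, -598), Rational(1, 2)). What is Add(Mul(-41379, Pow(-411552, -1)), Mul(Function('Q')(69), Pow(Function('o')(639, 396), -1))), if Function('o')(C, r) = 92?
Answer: Add(Rational(420127, 3155232), Mul(Rational(1, 4), I)) ≈ Add(0.13315, Mul(0.25000, I))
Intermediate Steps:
Function('Q')(V) = Add(3, Pow(Add(-598, V), Rational(1, 2))) (Function('Q')(V) = Add(3, Pow(Add(V, -598), Rational(1, 2))) = Add(3, Pow(Add(-598, V), Rational(1, 2))))
Add(Mul(-41379, Pow(-411552, -1)), Mul(Function('Q')(69), Pow(Function('o')(639, 396), -1))) = Add(Mul(-41379, Pow(-411552, -1)), Mul(Add(3, Pow(Add(-598, 69), Rational(1, 2))), Pow(92, -1))) = Add(Mul(-41379, Rational(-1, 411552)), Mul(Add(3, Pow(-529, Rational(1, 2))), Rational(1, 92))) = Add(Rational(13793, 137184), Mul(Add(3, Mul(23, I)), Rational(1, 92))) = Add(Rational(13793, 137184), Add(Rational(3, 92), Mul(Rational(1, 4), I))) = Add(Rational(420127, 3155232), Mul(Rational(1, 4), I))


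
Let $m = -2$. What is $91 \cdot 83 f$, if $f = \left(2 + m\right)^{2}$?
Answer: $0$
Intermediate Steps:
$f = 0$ ($f = \left(2 - 2\right)^{2} = 0^{2} = 0$)
$91 \cdot 83 f = 91 \cdot 83 \cdot 0 = 7553 \cdot 0 = 0$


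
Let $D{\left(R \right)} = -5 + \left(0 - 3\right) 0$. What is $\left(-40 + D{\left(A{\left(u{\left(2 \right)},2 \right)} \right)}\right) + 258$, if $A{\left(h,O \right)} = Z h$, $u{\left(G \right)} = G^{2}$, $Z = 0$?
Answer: $213$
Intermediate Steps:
$A{\left(h,O \right)} = 0$ ($A{\left(h,O \right)} = 0 h = 0$)
$D{\left(R \right)} = -5$ ($D{\left(R \right)} = -5 + \left(0 - 3\right) 0 = -5 - 0 = -5 + 0 = -5$)
$\left(-40 + D{\left(A{\left(u{\left(2 \right)},2 \right)} \right)}\right) + 258 = \left(-40 - 5\right) + 258 = -45 + 258 = 213$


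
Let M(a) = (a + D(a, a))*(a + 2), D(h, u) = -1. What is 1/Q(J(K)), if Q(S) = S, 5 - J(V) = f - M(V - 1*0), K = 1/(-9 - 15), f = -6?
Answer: 576/5161 ≈ 0.11161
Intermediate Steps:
M(a) = (-1 + a)*(2 + a) (M(a) = (a - 1)*(a + 2) = (-1 + a)*(2 + a))
K = -1/24 (K = 1/(-24) = -1/24 ≈ -0.041667)
J(V) = 9 + V + V² (J(V) = 5 - (-6 - (-2 + (V - 1*0) + (V - 1*0)²)) = 5 - (-6 - (-2 + (V + 0) + (V + 0)²)) = 5 - (-6 - (-2 + V + V²)) = 5 - (-6 + (2 - V - V²)) = 5 - (-4 - V - V²) = 5 + (4 + V + V²) = 9 + V + V²)
1/Q(J(K)) = 1/(9 - 1/24 + (-1/24)²) = 1/(9 - 1/24 + 1/576) = 1/(5161/576) = 576/5161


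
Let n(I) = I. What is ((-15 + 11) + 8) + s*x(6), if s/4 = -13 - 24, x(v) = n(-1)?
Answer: 152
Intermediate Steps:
x(v) = -1
s = -148 (s = 4*(-13 - 24) = 4*(-37) = -148)
((-15 + 11) + 8) + s*x(6) = ((-15 + 11) + 8) - 148*(-1) = (-4 + 8) + 148 = 4 + 148 = 152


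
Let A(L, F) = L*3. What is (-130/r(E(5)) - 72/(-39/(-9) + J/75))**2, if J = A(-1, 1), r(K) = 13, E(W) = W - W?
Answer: 18576100/25921 ≈ 716.64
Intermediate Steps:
E(W) = 0
A(L, F) = 3*L
J = -3 (J = 3*(-1) = -3)
(-130/r(E(5)) - 72/(-39/(-9) + J/75))**2 = (-130/13 - 72/(-39/(-9) - 3/75))**2 = (-130*1/13 - 72/(-39*(-1/9) - 3*1/75))**2 = (-10 - 72/(13/3 - 1/25))**2 = (-10 - 72/322/75)**2 = (-10 - 72*75/322)**2 = (-10 - 2700/161)**2 = (-4310/161)**2 = 18576100/25921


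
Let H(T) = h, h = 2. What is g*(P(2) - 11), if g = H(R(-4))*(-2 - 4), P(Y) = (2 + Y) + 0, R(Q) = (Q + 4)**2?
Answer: 84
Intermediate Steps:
R(Q) = (4 + Q)**2
H(T) = 2
P(Y) = 2 + Y
g = -12 (g = 2*(-2 - 4) = 2*(-6) = -12)
g*(P(2) - 11) = -12*((2 + 2) - 11) = -12*(4 - 11) = -12*(-7) = 84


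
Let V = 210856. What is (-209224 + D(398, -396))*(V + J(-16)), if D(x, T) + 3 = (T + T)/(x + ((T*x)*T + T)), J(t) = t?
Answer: -39332011128300984/891611 ≈ -4.4113e+10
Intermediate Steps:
D(x, T) = -3 + 2*T/(T + x + x*T²) (D(x, T) = -3 + (T + T)/(x + ((T*x)*T + T)) = -3 + (2*T)/(x + (x*T² + T)) = -3 + (2*T)/(x + (T + x*T²)) = -3 + (2*T)/(T + x + x*T²) = -3 + 2*T/(T + x + x*T²))
(-209224 + D(398, -396))*(V + J(-16)) = (-209224 + (-1*(-396) - 3*398 - 3*398*(-396)²)/(-396 + 398 + 398*(-396)²))*(210856 - 16) = (-209224 + (396 - 1194 - 3*398*156816)/(-396 + 398 + 398*156816))*210840 = (-209224 + (396 - 1194 - 187238304)/(-396 + 398 + 62412768))*210840 = (-209224 - 187239102/62412770)*210840 = (-209224 + (1/62412770)*(-187239102))*210840 = (-209224 - 93619551/31206385)*210840 = -6529218314791/31206385*210840 = -39332011128300984/891611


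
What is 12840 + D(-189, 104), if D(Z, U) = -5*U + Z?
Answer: 12131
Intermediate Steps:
D(Z, U) = Z - 5*U
12840 + D(-189, 104) = 12840 + (-189 - 5*104) = 12840 + (-189 - 520) = 12840 - 709 = 12131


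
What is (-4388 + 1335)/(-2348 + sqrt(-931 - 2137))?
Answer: 1792111/1379043 + 3053*I*sqrt(767)/2758086 ≈ 1.2995 + 0.030656*I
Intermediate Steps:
(-4388 + 1335)/(-2348 + sqrt(-931 - 2137)) = -3053/(-2348 + sqrt(-3068)) = -3053/(-2348 + 2*I*sqrt(767))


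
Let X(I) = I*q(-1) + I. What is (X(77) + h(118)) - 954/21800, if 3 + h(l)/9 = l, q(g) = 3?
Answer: 14638223/10900 ≈ 1343.0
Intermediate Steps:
h(l) = -27 + 9*l
X(I) = 4*I (X(I) = I*3 + I = 3*I + I = 4*I)
(X(77) + h(118)) - 954/21800 = (4*77 + (-27 + 9*118)) - 954/21800 = (308 + (-27 + 1062)) - 954*1/21800 = (308 + 1035) - 477/10900 = 1343 - 477/10900 = 14638223/10900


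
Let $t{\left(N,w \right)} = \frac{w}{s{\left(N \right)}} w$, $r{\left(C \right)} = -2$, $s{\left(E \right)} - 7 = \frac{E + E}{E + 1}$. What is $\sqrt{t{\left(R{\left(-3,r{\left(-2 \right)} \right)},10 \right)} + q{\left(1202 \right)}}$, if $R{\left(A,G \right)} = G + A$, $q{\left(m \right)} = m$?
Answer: $\frac{\sqrt{437722}}{19} \approx 34.821$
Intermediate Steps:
$s{\left(E \right)} = 7 + \frac{2 E}{1 + E}$ ($s{\left(E \right)} = 7 + \frac{E + E}{E + 1} = 7 + \frac{2 E}{1 + E}$)
$R{\left(A,G \right)} = A + G$
$t{\left(N,w \right)} = \frac{w^{2} \left(1 + N\right)}{7 + 9 N}$ ($t{\left(N,w \right)} = \frac{w}{\frac{1}{1 + N} \left(7 + 9 N\right)} w = w \frac{1 + N}{7 + 9 N} w = \frac{w \left(1 + N\right)}{7 + 9 N} w = \frac{w^{2} \left(1 + N\right)}{7 + 9 N}$)
$\sqrt{t{\left(R{\left(-3,r{\left(-2 \right)} \right)},10 \right)} + q{\left(1202 \right)}} = \sqrt{\frac{10^{2} \left(1 - 5\right)}{7 + 9 \left(-3 - 2\right)} + 1202} = \sqrt{\frac{100 \left(1 - 5\right)}{7 + 9 \left(-5\right)} + 1202} = \sqrt{100 \frac{1}{7 - 45} \left(-4\right) + 1202} = \sqrt{100 \frac{1}{-38} \left(-4\right) + 1202} = \sqrt{100 \left(- \frac{1}{38}\right) \left(-4\right) + 1202} = \sqrt{\frac{200}{19} + 1202} = \sqrt{\frac{23038}{19}} = \frac{\sqrt{437722}}{19}$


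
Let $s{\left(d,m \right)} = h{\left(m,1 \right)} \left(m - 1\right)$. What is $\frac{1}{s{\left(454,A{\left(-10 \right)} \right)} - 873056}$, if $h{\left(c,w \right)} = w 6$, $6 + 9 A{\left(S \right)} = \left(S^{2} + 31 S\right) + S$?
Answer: $- \frac{3}{2619638} \approx -1.1452 \cdot 10^{-6}$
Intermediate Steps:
$A{\left(S \right)} = - \frac{2}{3} + \frac{S^{2}}{9} + \frac{32 S}{9}$ ($A{\left(S \right)} = - \frac{2}{3} + \frac{\left(S^{2} + 31 S\right) + S}{9} = - \frac{2}{3} + \frac{S^{2} + 32 S}{9} = - \frac{2}{3} + \left(\frac{S^{2}}{9} + \frac{32 S}{9}\right) = - \frac{2}{3} + \frac{S^{2}}{9} + \frac{32 S}{9}$)
$h{\left(c,w \right)} = 6 w$
$s{\left(d,m \right)} = -6 + 6 m$ ($s{\left(d,m \right)} = 6 \cdot 1 \left(m - 1\right) = 6 \left(-1 + m\right) = -6 + 6 m$)
$\frac{1}{s{\left(454,A{\left(-10 \right)} \right)} - 873056} = \frac{1}{\left(-6 + 6 \left(- \frac{2}{3} + \frac{\left(-10\right)^{2}}{9} + \frac{32}{9} \left(-10\right)\right)\right) - 873056} = \frac{1}{\left(-6 + 6 \left(- \frac{2}{3} + \frac{1}{9} \cdot 100 - \frac{320}{9}\right)\right) - 873056} = \frac{1}{\left(-6 + 6 \left(- \frac{2}{3} + \frac{100}{9} - \frac{320}{9}\right)\right) - 873056} = \frac{1}{\left(-6 + 6 \left(- \frac{226}{9}\right)\right) - 873056} = \frac{1}{\left(-6 - \frac{452}{3}\right) - 873056} = \frac{1}{- \frac{470}{3} - 873056} = \frac{1}{- \frac{2619638}{3}} = - \frac{3}{2619638}$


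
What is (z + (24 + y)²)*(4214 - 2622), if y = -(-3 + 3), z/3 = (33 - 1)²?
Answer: 5807616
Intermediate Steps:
z = 3072 (z = 3*(33 - 1)² = 3*32² = 3*1024 = 3072)
y = 0 (y = -1*0 = 0)
(z + (24 + y)²)*(4214 - 2622) = (3072 + (24 + 0)²)*(4214 - 2622) = (3072 + 24²)*1592 = (3072 + 576)*1592 = 3648*1592 = 5807616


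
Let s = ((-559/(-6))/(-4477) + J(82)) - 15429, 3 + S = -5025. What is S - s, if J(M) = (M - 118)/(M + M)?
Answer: 11455322819/1101342 ≈ 10401.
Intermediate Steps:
J(M) = (-118 + M)/(2*M) (J(M) = (-118 + M)/((2*M)) = (-118 + M)*(1/(2*M)) = (-118 + M)/(2*M))
S = -5028 (S = -3 - 5025 = -5028)
s = -16992870395/1101342 (s = ((-559/(-6))/(-4477) + (½)*(-118 + 82)/82) - 15429 = (-⅙*(-559)*(-1/4477) + (½)*(1/82)*(-36)) - 15429 = ((559/6)*(-1/4477) - 9/41) - 15429 = (-559/26862 - 9/41) - 15429 = -264677/1101342 - 15429 = -16992870395/1101342 ≈ -15429.)
S - s = -5028 - 1*(-16992870395/1101342) = -5028 + 16992870395/1101342 = 11455322819/1101342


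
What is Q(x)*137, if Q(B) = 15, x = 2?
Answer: 2055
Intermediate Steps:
Q(x)*137 = 15*137 = 2055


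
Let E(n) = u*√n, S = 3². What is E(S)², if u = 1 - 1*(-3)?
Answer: 144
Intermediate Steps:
S = 9
u = 4 (u = 1 + 3 = 4)
E(n) = 4*√n
E(S)² = (4*√9)² = (4*3)² = 12² = 144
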